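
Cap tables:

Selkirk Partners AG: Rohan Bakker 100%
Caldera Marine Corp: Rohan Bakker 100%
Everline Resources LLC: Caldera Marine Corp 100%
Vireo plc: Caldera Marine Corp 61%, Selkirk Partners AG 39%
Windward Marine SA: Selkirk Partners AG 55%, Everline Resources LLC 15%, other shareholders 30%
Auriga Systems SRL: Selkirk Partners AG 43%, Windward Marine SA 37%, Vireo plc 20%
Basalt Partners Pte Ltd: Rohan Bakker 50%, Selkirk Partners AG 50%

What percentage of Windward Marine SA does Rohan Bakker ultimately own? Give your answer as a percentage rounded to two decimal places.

70.00%

Rohan reaches Windward along 2 paths.
Via Selkirk: 100% × 55% = 55%.
Via Caldera → Everline: 100% × 100% × 15% = 15%.
Total: 55% + 15% = 70%.
Rounded: 70.00%.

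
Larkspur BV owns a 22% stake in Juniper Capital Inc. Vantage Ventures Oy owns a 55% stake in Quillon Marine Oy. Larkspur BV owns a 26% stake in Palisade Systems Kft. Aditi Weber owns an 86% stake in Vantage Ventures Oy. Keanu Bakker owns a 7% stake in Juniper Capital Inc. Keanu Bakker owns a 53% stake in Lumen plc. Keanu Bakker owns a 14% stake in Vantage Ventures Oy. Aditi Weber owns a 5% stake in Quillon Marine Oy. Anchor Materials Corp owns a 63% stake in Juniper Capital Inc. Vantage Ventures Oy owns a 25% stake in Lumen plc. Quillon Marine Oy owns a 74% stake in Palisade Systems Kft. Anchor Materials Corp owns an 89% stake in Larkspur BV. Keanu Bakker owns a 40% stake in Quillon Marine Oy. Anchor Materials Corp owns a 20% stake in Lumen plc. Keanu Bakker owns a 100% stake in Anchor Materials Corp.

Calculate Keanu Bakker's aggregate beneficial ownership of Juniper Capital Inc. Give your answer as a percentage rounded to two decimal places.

89.58%

Keanu reaches Juniper along 3 paths.
Direct stake: 7% = 7%.
Via Anchor: 100% × 63% = 63%.
Via Anchor → Larkspur: 100% × 89% × 22% = 19.58%.
Total: 7% + 63% + 19.58% = 89.58%.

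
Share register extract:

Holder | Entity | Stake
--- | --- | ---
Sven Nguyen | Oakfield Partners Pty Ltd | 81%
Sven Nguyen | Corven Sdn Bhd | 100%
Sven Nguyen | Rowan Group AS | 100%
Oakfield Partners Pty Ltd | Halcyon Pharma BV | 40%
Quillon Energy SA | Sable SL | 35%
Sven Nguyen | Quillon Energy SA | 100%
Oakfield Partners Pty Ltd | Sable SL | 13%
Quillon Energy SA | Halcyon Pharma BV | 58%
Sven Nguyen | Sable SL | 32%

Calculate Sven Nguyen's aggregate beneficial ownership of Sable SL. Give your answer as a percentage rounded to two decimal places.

Sven reaches Sable along 3 paths.
Direct stake: 32% = 32%.
Via Quillon: 100% × 35% = 35%.
Via Oakfield: 81% × 13% = 10.53%.
Total: 32% + 35% + 10.53% = 77.53%.

77.53%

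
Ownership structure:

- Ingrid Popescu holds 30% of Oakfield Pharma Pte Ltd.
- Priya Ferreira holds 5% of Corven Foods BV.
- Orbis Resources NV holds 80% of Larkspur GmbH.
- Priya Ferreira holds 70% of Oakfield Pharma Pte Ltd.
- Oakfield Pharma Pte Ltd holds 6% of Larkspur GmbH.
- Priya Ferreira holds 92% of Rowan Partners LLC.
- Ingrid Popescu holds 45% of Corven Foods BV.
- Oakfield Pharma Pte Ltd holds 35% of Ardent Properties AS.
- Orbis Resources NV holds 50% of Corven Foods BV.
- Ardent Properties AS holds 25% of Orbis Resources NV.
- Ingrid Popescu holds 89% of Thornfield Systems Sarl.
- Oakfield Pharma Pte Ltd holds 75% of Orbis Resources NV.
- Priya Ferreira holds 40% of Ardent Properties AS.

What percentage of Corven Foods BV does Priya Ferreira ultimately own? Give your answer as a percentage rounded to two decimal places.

Priya reaches Corven along 4 paths.
Via Oakfield → Orbis: 70% × 75% × 50% = 26.25%.
Via Ardent → Orbis: 40% × 25% × 50% = 5%.
Via Oakfield → Ardent → Orbis: 70% × 35% × 25% × 50% = 3.0625%.
Direct stake: 5% = 5%.
Total: 26.25% + 5% + 3.0625% + 5% = 39.3125%.
Rounded: 39.31%.

39.31%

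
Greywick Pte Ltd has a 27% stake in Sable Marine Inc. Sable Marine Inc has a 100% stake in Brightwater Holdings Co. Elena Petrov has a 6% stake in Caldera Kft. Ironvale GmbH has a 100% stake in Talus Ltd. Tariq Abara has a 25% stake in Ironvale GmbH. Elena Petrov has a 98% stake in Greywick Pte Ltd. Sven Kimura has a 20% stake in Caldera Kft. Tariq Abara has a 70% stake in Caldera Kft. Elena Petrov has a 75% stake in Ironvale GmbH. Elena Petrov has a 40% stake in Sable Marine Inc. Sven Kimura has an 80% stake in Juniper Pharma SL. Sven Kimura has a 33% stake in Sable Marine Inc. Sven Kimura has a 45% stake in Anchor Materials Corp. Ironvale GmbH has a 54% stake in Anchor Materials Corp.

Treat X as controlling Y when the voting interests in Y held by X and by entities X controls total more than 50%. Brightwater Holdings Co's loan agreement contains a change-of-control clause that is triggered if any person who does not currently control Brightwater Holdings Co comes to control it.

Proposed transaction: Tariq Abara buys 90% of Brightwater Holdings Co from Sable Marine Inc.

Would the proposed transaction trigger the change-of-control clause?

Yes

The purchase adds only to Tariq's holdings (Sable's stake shrinks), so Tariq is the only person who could newly come to control Brightwater.
Tariq holds 70% of Caldera, so Tariq controls Caldera.
Neither Tariq nor any entity Tariq controls holds any voting interest in Brightwater.
So before the transaction, Tariq does not control Brightwater.
After the purchase, Tariq holds 90% of Brightwater directly, and Sable's stake falls to 10%.
Tariq holds 90% of Brightwater, so Tariq controls Brightwater.
Tariq did not control Brightwater before and does after, so the clause is triggered.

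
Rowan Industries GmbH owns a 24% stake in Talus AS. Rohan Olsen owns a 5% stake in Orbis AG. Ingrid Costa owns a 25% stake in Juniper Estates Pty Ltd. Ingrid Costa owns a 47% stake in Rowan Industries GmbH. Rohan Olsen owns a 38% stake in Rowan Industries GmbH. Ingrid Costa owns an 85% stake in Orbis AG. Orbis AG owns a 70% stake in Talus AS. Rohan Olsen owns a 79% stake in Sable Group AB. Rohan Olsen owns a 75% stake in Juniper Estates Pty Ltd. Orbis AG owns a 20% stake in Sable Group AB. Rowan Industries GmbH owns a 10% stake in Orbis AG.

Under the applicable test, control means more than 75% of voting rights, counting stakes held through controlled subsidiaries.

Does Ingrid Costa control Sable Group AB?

No

Ingrid holds 85% of Orbis, so Ingrid controls Orbis.
In Sable, Ingrid's side holds only 20%, not > 75%.
So Ingrid does not control Sable.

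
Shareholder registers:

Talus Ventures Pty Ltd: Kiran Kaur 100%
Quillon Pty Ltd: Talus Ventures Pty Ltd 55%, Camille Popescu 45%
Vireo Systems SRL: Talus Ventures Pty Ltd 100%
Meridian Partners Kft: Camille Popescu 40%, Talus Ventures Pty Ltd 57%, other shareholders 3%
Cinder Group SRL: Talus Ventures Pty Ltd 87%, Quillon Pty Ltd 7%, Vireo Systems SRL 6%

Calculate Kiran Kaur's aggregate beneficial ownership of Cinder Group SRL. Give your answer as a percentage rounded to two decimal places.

96.85%

Kiran reaches Cinder along 3 paths.
Via Talus: 100% × 87% = 87%.
Via Talus → Quillon: 100% × 55% × 7% = 3.85%.
Via Talus → Vireo: 100% × 100% × 6% = 6%.
Total: 87% + 3.85% + 6% = 96.85%.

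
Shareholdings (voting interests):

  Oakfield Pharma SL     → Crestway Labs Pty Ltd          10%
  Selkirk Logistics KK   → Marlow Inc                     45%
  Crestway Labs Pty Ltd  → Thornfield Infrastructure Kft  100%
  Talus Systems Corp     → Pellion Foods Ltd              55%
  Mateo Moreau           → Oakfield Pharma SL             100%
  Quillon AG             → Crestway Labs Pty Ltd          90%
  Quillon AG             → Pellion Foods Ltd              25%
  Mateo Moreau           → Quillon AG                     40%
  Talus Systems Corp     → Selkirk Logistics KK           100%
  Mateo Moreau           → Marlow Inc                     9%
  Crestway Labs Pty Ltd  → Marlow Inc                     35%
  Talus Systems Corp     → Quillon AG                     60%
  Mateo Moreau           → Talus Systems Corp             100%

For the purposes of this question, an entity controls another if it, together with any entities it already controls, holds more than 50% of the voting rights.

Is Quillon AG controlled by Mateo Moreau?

Yes

Mateo holds 100% of Talus, so Mateo controls Talus.
Talus and Mateo together hold 60% + 40% = 100% of Quillon, so Mateo controls Quillon.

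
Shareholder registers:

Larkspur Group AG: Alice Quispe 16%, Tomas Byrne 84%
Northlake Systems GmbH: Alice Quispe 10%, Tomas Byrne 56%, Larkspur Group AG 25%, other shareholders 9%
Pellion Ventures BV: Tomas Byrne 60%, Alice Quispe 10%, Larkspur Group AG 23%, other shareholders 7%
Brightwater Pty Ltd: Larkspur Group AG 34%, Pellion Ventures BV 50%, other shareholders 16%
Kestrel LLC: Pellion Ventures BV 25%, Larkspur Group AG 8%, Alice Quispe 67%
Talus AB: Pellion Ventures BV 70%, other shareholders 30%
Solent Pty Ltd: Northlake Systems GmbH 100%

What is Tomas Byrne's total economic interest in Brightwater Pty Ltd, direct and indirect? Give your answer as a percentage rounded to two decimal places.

Tomas reaches Brightwater along 3 paths.
Via Larkspur: 84% × 34% = 28.56%.
Via Pellion: 60% × 50% = 30%.
Via Larkspur → Pellion: 84% × 23% × 50% = 9.66%.
Total: 28.56% + 30% + 9.66% = 68.22%.

68.22%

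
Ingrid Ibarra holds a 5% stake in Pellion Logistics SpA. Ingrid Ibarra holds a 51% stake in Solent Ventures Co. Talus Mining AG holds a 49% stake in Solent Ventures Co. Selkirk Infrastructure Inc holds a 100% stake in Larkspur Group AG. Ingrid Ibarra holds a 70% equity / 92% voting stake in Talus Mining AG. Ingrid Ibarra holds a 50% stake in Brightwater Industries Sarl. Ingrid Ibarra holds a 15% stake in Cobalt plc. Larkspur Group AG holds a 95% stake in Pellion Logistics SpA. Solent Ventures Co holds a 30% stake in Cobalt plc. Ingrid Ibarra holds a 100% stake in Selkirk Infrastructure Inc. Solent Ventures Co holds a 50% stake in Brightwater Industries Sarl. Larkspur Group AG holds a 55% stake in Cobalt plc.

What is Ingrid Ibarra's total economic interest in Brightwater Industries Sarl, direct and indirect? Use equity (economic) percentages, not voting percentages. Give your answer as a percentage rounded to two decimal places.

Ingrid reaches Brightwater along 3 paths.
Direct stake: 50% = 50%.
Via Talus → Solent: 70% × 49% × 50% = 17.15%.
Via Solent: 51% × 50% = 25.5%.
Total: 50% + 17.15% + 25.5% = 92.65%.

92.65%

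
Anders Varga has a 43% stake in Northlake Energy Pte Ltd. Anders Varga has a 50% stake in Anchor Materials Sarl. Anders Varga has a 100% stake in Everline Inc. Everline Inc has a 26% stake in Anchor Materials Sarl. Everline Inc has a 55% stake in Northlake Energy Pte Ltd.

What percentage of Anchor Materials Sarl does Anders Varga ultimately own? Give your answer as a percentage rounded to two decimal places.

76.00%

Anders reaches Anchor along 2 paths.
Direct stake: 50% = 50%.
Via Everline: 100% × 26% = 26%.
Total: 50% + 26% = 76%.
Rounded: 76.00%.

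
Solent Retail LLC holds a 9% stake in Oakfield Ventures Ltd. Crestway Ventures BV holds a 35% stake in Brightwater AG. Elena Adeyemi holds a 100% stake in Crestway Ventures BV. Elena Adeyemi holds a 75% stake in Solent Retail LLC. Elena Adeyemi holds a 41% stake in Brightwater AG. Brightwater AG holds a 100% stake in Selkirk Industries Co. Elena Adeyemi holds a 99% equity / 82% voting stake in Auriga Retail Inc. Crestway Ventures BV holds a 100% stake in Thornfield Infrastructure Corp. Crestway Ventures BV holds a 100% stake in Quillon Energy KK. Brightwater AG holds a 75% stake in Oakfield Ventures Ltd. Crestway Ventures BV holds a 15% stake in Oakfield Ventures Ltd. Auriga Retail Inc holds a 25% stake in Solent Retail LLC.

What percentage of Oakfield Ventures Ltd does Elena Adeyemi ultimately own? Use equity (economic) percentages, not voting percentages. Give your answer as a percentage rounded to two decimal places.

Elena reaches Oakfield along 5 paths.
Via Solent: 75% × 9% = 6.75%.
Via Auriga → Solent: 99% × 25% × 9% = 2.2275%.
Via Crestway → Brightwater: 100% × 35% × 75% = 26.25%.
Via Brightwater: 41% × 75% = 30.75%.
Via Crestway: 100% × 15% = 15%.
Total: 6.75% + 2.2275% + 26.25% + 30.75% + 15% = 80.9775%.
Rounded: 80.98%.

80.98%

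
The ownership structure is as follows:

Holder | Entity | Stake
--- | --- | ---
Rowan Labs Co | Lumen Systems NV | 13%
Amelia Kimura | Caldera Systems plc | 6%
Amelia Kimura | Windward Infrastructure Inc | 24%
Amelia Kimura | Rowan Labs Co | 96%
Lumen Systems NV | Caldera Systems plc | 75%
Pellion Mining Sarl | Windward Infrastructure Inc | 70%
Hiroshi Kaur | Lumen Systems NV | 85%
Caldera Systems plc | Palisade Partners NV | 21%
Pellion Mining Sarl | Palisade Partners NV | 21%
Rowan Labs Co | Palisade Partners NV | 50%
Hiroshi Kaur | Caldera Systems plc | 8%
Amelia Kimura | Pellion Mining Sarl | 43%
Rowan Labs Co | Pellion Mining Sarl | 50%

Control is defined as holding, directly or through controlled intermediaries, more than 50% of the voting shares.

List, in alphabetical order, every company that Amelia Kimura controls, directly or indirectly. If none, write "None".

Amelia holds 96% of Rowan, so Amelia controls Rowan.
Amelia and Rowan together hold 43% + 50% = 93% of Pellion, so Amelia controls Pellion.
Pellion and Amelia together hold 70% + 24% = 94% of Windward, so Amelia controls Windward.
Pellion and Rowan together hold 21% + 50% = 71% of Palisade, so Amelia controls Palisade.
No other company's threshold is met.

Palisade Partners NV, Pellion Mining Sarl, Rowan Labs Co, Windward Infrastructure Inc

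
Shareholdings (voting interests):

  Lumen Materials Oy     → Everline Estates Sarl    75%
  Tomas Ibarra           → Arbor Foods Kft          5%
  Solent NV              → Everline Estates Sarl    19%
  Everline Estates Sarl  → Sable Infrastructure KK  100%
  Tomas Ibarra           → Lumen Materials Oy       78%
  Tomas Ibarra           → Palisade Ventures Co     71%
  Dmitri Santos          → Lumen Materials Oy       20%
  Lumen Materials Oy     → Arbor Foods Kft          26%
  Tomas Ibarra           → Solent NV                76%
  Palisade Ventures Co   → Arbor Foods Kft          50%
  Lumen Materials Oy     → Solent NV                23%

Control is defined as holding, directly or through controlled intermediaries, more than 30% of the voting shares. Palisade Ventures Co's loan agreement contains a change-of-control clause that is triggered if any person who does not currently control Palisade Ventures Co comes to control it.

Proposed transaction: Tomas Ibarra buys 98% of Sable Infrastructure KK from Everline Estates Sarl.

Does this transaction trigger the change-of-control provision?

No

The purchase adds only to Tomas's holdings (Everline's stake shrinks), so Tomas is the only person who could newly come to control Palisade.
Tomas holds 71% of Palisade, so Tomas controls Palisade.
So Tomas already controls Palisade before the transaction.
After the purchase, Tomas holds 98% of Sable directly, and Everline's stake falls to 2%.
Tomas controlled Palisade already, so this is not a new person acquiring control; every other person's position is unchanged or reduced.
No new person acquires control, so the clause is not triggered.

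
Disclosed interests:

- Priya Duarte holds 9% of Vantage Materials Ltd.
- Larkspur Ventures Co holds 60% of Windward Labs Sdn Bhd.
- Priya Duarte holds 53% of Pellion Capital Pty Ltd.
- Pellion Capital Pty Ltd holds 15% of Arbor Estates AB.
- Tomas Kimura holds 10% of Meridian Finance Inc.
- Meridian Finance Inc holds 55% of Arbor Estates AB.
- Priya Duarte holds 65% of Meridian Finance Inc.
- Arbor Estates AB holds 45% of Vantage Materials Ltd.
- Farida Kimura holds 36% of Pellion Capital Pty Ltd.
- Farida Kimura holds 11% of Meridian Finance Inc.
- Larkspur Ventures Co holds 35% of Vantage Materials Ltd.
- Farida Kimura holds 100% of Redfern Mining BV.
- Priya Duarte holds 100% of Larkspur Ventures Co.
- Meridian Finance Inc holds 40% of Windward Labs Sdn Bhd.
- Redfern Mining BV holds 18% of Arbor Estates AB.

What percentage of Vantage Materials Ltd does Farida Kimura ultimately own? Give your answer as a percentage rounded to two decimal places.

Farida reaches Vantage along 3 paths.
Via Redfern → Arbor: 100% × 18% × 45% = 8.1%.
Via Meridian → Arbor: 11% × 55% × 45% = 2.7225%.
Via Pellion → Arbor: 36% × 15% × 45% = 2.43%.
Total: 8.1% + 2.7225% + 2.43% = 13.2525%.
Rounded: 13.25%.

13.25%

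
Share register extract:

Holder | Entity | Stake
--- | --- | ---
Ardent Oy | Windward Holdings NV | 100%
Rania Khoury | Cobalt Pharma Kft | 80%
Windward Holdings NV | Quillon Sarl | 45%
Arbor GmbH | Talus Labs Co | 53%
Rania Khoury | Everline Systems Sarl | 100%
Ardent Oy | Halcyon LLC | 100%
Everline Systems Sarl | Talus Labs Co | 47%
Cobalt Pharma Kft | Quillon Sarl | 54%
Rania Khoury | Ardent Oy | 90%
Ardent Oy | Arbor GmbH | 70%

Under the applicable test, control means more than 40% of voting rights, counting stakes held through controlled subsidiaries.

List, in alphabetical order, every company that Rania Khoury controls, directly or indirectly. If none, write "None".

Rania holds 90% of Ardent, so Rania controls Ardent.
Rania holds 80% of Cobalt, so Rania controls Cobalt.
Rania holds 100% of Everline, so Rania controls Everline.
Ardent holds 100% of Windward, so Rania controls Windward.
Ardent holds 100% of Halcyon, so Rania controls Halcyon.
Ardent holds 70% of Arbor, so Rania controls Arbor.
Arbor and Everline together hold 53% + 47% = 100% of Talus, so Rania controls Talus.
Cobalt and Windward together hold 54% + 45% = 99% of Quillon, so Rania controls Quillon.

Arbor GmbH, Ardent Oy, Cobalt Pharma Kft, Everline Systems Sarl, Halcyon LLC, Quillon Sarl, Talus Labs Co, Windward Holdings NV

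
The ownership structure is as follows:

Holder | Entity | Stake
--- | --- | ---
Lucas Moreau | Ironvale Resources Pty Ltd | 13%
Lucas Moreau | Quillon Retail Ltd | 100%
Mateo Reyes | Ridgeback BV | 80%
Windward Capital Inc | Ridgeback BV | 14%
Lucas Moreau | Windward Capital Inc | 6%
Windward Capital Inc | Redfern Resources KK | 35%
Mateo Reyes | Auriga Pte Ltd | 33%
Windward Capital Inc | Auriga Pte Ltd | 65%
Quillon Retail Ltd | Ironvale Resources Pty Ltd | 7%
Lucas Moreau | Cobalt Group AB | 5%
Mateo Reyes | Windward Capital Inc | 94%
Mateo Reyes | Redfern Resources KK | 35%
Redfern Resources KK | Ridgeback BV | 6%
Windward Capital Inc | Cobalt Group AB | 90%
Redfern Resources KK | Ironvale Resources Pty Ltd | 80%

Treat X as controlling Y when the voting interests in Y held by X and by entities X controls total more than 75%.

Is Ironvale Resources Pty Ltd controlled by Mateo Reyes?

No

Mateo holds 94% of Windward, so Mateo controls Windward.
Windward and Mateo together hold 65% + 33% = 98% of Auriga, so Mateo controls Auriga.
Windward holds 90% of Cobalt, so Mateo controls Cobalt.
Windward and Mateo together hold 14% + 80% = 94% of Ridgeback, so Mateo controls Ridgeback.
Neither Mateo nor any entity Mateo controls holds any voting interest in Ironvale.
So Mateo does not control Ironvale.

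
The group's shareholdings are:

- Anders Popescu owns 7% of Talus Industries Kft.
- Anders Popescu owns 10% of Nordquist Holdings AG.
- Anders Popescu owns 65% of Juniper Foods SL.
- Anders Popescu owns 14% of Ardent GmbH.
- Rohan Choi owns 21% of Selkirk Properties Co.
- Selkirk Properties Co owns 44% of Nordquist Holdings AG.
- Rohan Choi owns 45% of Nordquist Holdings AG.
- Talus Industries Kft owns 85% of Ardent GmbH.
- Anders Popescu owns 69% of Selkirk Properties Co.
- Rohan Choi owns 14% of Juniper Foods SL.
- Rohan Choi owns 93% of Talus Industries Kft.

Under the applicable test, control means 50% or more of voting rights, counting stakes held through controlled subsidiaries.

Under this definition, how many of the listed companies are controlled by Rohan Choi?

Rohan holds 93% of Talus, so Rohan controls Talus.
Talus holds 85% of Ardent, so Rohan controls Ardent.
No other company's threshold is met.
Rohan controls 2 companies.

2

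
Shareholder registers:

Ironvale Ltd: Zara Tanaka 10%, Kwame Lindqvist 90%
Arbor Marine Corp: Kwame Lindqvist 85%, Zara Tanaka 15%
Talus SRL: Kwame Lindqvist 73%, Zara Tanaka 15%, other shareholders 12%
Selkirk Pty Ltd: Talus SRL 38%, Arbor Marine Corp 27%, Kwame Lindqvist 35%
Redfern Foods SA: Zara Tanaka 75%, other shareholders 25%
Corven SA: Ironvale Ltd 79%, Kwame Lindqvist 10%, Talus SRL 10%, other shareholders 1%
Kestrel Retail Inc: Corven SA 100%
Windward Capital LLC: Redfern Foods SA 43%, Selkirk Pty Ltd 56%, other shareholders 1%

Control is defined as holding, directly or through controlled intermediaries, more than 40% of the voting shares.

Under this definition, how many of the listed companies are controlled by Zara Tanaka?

Zara holds 75% of Redfern, so Zara controls Redfern.
Redfern holds 43% of Windward, so Zara controls Windward.
No other company's threshold is met.
Zara controls 2 companies.

2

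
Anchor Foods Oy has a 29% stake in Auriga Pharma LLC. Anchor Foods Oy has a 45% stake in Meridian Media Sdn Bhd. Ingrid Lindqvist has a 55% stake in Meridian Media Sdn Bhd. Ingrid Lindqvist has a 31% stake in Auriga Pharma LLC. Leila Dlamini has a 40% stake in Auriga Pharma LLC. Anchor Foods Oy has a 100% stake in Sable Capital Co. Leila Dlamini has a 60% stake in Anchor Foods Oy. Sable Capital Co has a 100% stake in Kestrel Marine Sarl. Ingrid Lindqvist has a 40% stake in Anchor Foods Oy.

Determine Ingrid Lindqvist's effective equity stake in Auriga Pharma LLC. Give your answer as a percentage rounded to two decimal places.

Ingrid reaches Auriga along 2 paths.
Direct stake: 31% = 31%.
Via Anchor: 40% × 29% = 11.6%.
Total: 31% + 11.6% = 42.6%.
Rounded: 42.60%.

42.60%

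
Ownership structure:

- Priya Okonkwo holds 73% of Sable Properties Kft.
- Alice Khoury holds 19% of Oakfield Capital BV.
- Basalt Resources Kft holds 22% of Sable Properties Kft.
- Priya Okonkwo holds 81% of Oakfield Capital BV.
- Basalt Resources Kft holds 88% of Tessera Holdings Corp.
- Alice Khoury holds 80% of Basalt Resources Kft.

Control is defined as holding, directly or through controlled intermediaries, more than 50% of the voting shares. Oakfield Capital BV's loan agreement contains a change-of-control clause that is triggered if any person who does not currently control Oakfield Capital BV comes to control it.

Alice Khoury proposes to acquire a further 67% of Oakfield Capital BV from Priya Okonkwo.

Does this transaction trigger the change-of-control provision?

The purchase adds only to Alice's holdings (Priya's stake shrinks), so Alice is the only person who could newly come to control Oakfield.
Alice holds 80% of Basalt, so Alice controls Basalt.
Basalt holds 88% of Tessera, so Alice controls Tessera.
In Oakfield, Alice's side holds only 19%, not > 50%.
So before the transaction, Alice does not control Oakfield.
After the purchase, Alice's direct stake in Oakfield rises to 19% + 67% = 86%, and Priya's stake falls to 14%.
Alice holds 86% of Oakfield, so Alice controls Oakfield.
Alice did not control Oakfield before and does after, so the clause is triggered.

Yes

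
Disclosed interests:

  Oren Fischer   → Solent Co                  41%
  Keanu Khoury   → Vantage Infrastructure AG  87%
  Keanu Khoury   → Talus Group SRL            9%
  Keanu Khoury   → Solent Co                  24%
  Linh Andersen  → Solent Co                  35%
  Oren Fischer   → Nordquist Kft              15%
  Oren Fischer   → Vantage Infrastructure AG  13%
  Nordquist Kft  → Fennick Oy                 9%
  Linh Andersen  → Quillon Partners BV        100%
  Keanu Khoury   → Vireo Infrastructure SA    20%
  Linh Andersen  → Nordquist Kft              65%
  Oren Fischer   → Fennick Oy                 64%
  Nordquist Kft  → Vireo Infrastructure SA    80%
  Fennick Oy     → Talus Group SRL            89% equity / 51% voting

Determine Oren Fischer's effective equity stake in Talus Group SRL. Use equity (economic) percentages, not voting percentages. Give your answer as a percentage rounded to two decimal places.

58.16%

Oren reaches Talus along 2 paths.
Via Nordquist → Fennick: 15% × 9% × 89% = 1.2015%.
Via Fennick: 64% × 89% = 56.96%.
Total: 1.2015% + 56.96% = 58.1615%.
Rounded: 58.16%.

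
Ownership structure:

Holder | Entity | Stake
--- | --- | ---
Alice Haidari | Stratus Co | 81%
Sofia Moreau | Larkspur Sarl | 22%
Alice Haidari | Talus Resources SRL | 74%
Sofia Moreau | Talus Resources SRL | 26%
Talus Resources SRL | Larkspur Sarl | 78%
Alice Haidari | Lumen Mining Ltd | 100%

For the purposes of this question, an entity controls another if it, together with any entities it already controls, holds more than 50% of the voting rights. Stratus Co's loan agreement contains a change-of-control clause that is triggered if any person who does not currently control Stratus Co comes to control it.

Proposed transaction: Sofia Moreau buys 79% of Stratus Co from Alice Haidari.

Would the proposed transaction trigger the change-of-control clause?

The purchase adds only to Sofia's holdings (Alice's stake shrinks), so Sofia is the only person who could newly come to control Stratus.
Sofia's largest direct stake is 26% in Talus, which does not meet the threshold, so Sofia controls no company.
Neither Sofia nor any entity Sofia controls holds any voting interest in Stratus.
So before the transaction, Sofia does not control Stratus.
After the purchase, Sofia holds 79% of Stratus directly, and Alice's stake falls to 2%.
Sofia holds 79% of Stratus, so Sofia controls Stratus.
Sofia did not control Stratus before and does after, so the clause is triggered.

Yes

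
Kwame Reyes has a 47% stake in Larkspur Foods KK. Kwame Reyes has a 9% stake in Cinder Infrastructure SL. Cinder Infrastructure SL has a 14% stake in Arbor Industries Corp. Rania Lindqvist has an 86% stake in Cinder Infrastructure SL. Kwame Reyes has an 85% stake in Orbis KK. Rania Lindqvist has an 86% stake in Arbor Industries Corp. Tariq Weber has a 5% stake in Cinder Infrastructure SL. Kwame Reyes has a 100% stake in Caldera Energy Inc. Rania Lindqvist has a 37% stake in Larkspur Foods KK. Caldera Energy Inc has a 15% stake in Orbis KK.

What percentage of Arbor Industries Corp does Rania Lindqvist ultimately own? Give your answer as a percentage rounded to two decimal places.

98.04%

Rania reaches Arbor along 2 paths.
Direct stake: 86% = 86%.
Via Cinder: 86% × 14% = 12.04%.
Total: 86% + 12.04% = 98.04%.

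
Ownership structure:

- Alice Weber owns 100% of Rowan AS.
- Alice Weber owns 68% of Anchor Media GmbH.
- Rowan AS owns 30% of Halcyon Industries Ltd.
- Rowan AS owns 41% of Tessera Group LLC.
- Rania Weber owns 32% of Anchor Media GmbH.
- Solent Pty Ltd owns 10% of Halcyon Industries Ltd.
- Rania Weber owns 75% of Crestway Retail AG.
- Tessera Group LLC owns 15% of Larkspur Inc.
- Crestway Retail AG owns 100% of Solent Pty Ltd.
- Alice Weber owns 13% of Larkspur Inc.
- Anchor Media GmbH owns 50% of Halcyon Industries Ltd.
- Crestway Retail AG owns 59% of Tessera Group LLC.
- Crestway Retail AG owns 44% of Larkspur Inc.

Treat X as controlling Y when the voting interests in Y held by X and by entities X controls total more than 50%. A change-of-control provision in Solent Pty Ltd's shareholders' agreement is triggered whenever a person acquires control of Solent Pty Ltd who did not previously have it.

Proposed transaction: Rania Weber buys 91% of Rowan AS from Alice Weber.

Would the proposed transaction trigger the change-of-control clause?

The purchase adds only to Rania's holdings (Alice's stake shrinks), so Rania is the only person who could newly come to control Solent.
Rania holds 75% of Crestway, so Rania controls Crestway.
Crestway holds 100% of Solent, so Rania controls Solent.
So Rania already controls Solent before the transaction.
After the purchase, Rania holds 91% of Rowan directly, and Alice's stake falls to 9%.
Rania controlled Solent already, so this is not a new person acquiring control; every other person's position is unchanged or reduced.
No new person acquires control, so the clause is not triggered.

No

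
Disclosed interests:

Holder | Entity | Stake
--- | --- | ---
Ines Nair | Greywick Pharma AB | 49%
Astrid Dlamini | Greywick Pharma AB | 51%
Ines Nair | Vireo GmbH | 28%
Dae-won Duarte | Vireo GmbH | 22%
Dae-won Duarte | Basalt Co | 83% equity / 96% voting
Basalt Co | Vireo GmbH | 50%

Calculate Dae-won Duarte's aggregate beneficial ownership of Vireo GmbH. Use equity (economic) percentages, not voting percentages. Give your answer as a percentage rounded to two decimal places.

Dae-won reaches Vireo along 2 paths.
Via Basalt: 83% × 50% = 41.5%.
Direct stake: 22% = 22%.
Total: 41.5% + 22% = 63.5%.
Rounded: 63.50%.

63.50%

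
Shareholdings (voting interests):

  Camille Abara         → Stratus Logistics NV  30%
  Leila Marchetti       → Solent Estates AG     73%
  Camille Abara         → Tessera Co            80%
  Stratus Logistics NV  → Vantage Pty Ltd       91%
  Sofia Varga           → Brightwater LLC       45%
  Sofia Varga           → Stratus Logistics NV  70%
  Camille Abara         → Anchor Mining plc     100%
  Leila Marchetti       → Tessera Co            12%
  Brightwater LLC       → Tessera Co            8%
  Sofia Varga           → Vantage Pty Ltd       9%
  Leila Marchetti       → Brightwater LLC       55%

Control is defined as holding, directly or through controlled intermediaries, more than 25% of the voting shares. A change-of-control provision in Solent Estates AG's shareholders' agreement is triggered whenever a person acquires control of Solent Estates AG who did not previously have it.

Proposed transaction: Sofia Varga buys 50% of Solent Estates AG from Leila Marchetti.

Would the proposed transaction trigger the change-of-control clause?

The purchase adds only to Sofia's holdings (Leila's stake shrinks), so Sofia is the only person who could newly come to control Solent.
Sofia holds 45% of Brightwater, so Sofia controls Brightwater.
Sofia holds 70% of Stratus, so Sofia controls Stratus.
Stratus and Sofia together hold 91% + 9% = 100% of Vantage, so Sofia controls Vantage.
Neither Sofia nor any entity Sofia controls holds any voting interest in Solent.
So before the transaction, Sofia does not control Solent.
After the purchase, Sofia holds 50% of Solent directly, and Leila's stake falls to 23%.
Sofia holds 50% of Solent, so Sofia controls Solent.
Sofia did not control Solent before and does after, so the clause is triggered.

Yes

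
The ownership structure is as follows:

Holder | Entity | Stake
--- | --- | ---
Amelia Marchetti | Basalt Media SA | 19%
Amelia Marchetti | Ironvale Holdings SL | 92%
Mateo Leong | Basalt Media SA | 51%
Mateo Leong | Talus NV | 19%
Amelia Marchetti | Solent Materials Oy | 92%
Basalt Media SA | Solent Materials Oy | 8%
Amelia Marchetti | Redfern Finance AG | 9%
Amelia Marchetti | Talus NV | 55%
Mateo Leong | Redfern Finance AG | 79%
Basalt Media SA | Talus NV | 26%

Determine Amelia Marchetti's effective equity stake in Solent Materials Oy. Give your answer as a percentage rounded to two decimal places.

93.52%

Amelia reaches Solent along 2 paths.
Direct stake: 92% = 92%.
Via Basalt: 19% × 8% = 1.52%.
Total: 92% + 1.52% = 93.52%.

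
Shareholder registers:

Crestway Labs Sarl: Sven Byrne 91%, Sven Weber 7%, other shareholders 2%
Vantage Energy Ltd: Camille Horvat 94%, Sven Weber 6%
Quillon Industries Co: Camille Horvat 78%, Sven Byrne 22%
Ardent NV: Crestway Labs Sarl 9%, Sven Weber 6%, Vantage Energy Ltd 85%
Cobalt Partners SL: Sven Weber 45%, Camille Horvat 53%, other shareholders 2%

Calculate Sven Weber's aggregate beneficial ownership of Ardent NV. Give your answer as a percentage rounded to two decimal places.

Sven Weber reaches Ardent along 3 paths.
Via Crestway: 7% × 9% = 0.63%.
Direct stake: 6% = 6%.
Via Vantage: 6% × 85% = 5.1%.
Total: 0.63% + 6% + 5.1% = 11.73%.

11.73%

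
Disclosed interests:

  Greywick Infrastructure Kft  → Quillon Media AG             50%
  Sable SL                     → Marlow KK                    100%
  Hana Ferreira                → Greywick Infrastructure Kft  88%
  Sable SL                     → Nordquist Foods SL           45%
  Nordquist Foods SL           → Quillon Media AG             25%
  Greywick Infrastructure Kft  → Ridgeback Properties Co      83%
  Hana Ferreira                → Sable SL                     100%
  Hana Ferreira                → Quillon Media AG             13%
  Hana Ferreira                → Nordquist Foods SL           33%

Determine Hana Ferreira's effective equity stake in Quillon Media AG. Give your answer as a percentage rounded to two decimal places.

Hana reaches Quillon along 4 paths.
Via Nordquist: 33% × 25% = 8.25%.
Via Sable → Nordquist: 100% × 45% × 25% = 11.25%.
Direct stake: 13% = 13%.
Via Greywick: 88% × 50% = 44%.
Total: 8.25% + 11.25% + 13% + 44% = 76.5%.
Rounded: 76.50%.

76.50%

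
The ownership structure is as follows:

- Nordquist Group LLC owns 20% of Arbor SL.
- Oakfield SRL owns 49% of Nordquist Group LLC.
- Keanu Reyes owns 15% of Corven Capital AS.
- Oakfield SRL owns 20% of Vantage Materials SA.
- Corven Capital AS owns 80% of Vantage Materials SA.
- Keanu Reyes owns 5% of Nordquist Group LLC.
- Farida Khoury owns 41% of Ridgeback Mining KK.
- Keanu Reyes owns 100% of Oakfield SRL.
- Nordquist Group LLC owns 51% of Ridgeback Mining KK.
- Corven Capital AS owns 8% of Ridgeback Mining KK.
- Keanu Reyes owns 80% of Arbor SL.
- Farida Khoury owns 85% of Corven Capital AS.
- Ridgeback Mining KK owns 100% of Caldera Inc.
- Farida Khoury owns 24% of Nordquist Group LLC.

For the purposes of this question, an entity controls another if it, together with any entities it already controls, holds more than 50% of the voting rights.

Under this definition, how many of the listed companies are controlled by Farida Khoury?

2

Farida holds 85% of Corven, so Farida controls Corven.
Corven holds 80% of Vantage, so Farida controls Vantage.
No other company's threshold is met.
Farida controls 2 companies.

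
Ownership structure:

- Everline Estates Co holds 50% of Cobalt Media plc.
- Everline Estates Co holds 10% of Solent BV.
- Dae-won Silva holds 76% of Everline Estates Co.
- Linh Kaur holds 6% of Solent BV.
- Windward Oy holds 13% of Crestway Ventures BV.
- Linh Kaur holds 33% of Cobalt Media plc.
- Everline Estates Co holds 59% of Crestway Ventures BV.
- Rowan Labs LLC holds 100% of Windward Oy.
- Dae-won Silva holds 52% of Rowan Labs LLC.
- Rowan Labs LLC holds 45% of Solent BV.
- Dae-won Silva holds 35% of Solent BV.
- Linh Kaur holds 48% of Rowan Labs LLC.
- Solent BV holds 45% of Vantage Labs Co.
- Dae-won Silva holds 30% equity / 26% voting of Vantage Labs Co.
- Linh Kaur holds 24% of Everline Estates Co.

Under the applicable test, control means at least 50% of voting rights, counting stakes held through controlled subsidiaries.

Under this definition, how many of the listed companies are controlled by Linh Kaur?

0

Linh's largest direct stake is 48% in Rowan, which does not meet the threshold.
Linh controls 0 companies.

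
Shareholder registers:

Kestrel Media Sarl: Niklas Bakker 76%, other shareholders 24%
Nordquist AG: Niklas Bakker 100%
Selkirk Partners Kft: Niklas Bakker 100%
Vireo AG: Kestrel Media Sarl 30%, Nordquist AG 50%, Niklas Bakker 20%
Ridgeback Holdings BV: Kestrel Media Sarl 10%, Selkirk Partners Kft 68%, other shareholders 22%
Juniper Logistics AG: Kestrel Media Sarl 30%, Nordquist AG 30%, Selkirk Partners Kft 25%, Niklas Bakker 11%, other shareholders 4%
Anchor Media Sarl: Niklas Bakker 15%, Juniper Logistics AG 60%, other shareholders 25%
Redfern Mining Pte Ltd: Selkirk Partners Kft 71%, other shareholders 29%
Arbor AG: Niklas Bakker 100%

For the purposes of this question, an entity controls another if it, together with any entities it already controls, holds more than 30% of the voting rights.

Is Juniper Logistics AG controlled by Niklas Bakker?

Niklas holds 100% of Selkirk, so Niklas controls Selkirk.
Niklas holds 76% of Kestrel, so Niklas controls Kestrel.
Niklas holds 100% of Nordquist, so Niklas controls Nordquist.
Kestrel and Nordquist and Selkirk and Niklas together hold 30% + 30% + 25% + 11% = 96% of Juniper, so Niklas controls Juniper.

Yes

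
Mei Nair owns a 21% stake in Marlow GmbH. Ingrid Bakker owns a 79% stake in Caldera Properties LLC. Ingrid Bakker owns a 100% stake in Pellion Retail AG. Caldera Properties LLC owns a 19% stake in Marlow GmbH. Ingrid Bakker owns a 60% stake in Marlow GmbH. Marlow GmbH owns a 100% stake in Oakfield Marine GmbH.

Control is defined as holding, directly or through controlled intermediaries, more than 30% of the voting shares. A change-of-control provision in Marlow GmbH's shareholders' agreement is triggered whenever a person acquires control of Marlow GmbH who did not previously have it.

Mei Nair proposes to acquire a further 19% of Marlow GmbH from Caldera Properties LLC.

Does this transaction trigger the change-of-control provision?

Yes

The purchase adds only to Mei's holdings (Caldera's stake shrinks), so Mei is the only person who could newly come to control Marlow.
Mei's largest direct stake is 21% in Marlow, which does not meet the threshold, so Mei controls no company.
In Marlow, Mei's side holds only 21%, not > 30%.
So before the transaction, Mei does not control Marlow.
After the purchase, Mei's direct stake in Marlow rises to 21% + 19% = 40%, and Caldera's stake falls to 0%.
Mei holds 40% of Marlow, so Mei controls Marlow.
Mei did not control Marlow before and does after, so the clause is triggered.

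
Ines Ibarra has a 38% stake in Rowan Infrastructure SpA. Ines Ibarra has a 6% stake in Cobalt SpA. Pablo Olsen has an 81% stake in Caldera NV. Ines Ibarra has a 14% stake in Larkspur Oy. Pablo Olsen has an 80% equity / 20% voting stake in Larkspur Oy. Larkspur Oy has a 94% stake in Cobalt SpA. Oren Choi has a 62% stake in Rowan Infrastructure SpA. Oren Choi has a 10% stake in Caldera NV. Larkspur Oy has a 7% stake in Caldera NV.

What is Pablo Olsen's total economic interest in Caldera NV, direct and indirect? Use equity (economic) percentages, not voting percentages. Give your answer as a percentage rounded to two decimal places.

Pablo reaches Caldera along 2 paths.
Via Larkspur: 80% × 7% = 5.6%.
Direct stake: 81% = 81%.
Total: 5.6% + 81% = 86.6%.
Rounded: 86.60%.

86.60%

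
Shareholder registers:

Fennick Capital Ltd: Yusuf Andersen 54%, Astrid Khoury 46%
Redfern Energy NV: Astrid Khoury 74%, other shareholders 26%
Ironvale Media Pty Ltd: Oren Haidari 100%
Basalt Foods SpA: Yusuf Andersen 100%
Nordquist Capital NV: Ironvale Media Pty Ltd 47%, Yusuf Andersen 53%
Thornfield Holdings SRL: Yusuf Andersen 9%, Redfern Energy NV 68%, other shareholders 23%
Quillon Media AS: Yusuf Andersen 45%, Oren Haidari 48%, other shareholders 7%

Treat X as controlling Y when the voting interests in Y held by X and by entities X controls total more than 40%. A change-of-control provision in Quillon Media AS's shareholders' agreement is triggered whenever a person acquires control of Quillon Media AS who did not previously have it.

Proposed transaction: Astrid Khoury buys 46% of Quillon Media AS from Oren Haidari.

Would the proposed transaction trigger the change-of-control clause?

Yes

The purchase adds only to Astrid's holdings (Oren's stake shrinks), so Astrid is the only person who could newly come to control Quillon.
Astrid holds 46% of Fennick, so Astrid controls Fennick.
Astrid holds 74% of Redfern, so Astrid controls Redfern.
Redfern holds 68% of Thornfield, so Astrid controls Thornfield.
Neither Astrid nor any entity Astrid controls holds any voting interest in Quillon.
So before the transaction, Astrid does not control Quillon.
After the purchase, Astrid holds 46% of Quillon directly, and Oren's stake falls to 2%.
Astrid holds 46% of Quillon, so Astrid controls Quillon.
Astrid did not control Quillon before and does after, so the clause is triggered.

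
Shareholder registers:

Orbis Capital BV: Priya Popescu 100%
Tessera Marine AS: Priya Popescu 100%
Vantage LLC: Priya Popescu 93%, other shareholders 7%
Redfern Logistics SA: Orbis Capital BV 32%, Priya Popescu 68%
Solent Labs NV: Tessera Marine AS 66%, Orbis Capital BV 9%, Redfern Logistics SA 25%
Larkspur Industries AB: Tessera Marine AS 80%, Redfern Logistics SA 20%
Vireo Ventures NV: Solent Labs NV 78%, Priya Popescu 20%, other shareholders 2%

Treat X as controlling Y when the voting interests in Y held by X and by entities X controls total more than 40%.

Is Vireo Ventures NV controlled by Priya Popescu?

Priya holds 100% of Orbis, so Priya controls Orbis.
Priya holds 100% of Tessera, so Priya controls Tessera.
Orbis and Priya together hold 32% + 68% = 100% of Redfern, so Priya controls Redfern.
Tessera and Orbis and Redfern together hold 66% + 9% + 25% = 100% of Solent, so Priya controls Solent.
Solent and Priya together hold 78% + 20% = 98% of Vireo, so Priya controls Vireo.

Yes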